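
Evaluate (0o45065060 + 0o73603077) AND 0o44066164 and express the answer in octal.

Add column by column in base 8, right to left:
  0+7 = 7
  6+7 = 5 carry 1
  0+0+1 = 1
  5+3 = 0 carry 1
  6+0+1 = 7
  0+6 = 6
  5+3 = 0 carry 1
  4+7+1 = 4 carry 1
  final carry 1
Sum = 0o140670157; now AND with 0o44066164:
  1&0=0, 4&4=4, 0&4=0, 6&0=0, 7&6=6, 0&6=0, 1&1=1, 5&6=4, 7&4=4

0o40060144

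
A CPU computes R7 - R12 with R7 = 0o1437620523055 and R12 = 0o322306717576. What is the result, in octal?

0o1115311603257

Subtract column by column in base 8:
  5-6 → 7 (borrow)
  5-7-1 → 5 (borrow)
  0-5-1 → 2 (borrow)
  3-7-1 → 3 (borrow)
  2-1-1 → 0
  5-7 → 6 (borrow)
  0-6-1 → 1 (borrow)
  2-0-1 → 1
  6-3 → 3
  7-2 → 5
  3-2 → 1
  4-3 → 1
  1-0 → 1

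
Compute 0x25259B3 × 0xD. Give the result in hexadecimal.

0x1E2E8E17

Multiply each base-16 digit by 13, carrying:
  3×13 = 39 → write 7 carry 2
  B×13+2 = 145 → write 1 carry 9
  9×13+9 = 126 → write E carry 7
  5×13+7 = 72 → write 8 carry 4
  2×13+4 = 30 → write E carry 1
  5×13+1 = 66 → write 2 carry 4
  2×13+4 = 30 → write E carry 1
  remaining carry: 1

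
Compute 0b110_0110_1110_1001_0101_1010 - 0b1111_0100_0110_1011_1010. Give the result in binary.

0b10101111010001010100000

Subtract column by column in base 2:
  0-0 → 0
  1-1 → 0
  0-0 → 0
  1-1 → 0
  1-1 → 0
  0-1 → 1 (borrow)
  1-0-1 → 0
  0-1 → 1 (borrow)
  1-0-1 → 0
  0-1 → 1 (borrow)
  0-1-1 → 0 (borrow)
  1-0-1 → 0
  0-0 → 0
  1-0 → 1
  1-1 → 0
  1-0 → 1
  0-1 → 1 (borrow)
  1-1-1 → 1 (borrow)
  1-1-1 → 1 (borrow)
  0-1-1 → 0 (borrow)
  0-0-1 → 1 (borrow)
  1-0-1 → 0
  1-0 → 1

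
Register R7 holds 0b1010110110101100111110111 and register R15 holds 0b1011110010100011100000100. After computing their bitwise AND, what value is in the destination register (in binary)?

AND bit by bit (1 only where both bits are 1):
  1010110110101100111110111
& 1011110010100011100000100
= 1010110010100000100000100

0b1010110010100000100000100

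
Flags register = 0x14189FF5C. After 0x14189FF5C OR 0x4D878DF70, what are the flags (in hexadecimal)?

OR each hex digit independently (no carries):
  1|4=5, 4|D=D, 1|8=9, 8|7=F, 9|8=9, F|D=F, F|F=F, 5|7=7, C|0=C

0x5D9F9FF7C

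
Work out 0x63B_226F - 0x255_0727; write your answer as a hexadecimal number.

Subtract column by column in base 16:
  F-7 → 8
  6-2 → 4
  2-7 → B (borrow)
  2-0-1 → 1
  B-5 → 6
  3-5 → E (borrow)
  6-2-1 → 3

0x3E61B48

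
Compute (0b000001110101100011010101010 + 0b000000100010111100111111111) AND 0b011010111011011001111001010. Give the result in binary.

0b10011000000000010001000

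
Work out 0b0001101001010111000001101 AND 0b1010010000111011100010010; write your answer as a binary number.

0b0000000000010011000000000

AND bit by bit (1 only where both bits are 1):
  0001101001010111000001101
& 1010010000111011100010010
= 0000000000010011000000000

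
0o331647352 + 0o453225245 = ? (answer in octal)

Add column by column in base 8, right to left:
  2+5 = 7
  5+4 = 1 carry 1
  3+2+1 = 6
  7+5 = 4 carry 1
  4+2+1 = 7
  6+2 = 0 carry 1
  1+3+1 = 5
  3+5 = 0 carry 1
  3+4+1 = 0 carry 1
  final carry 1

0o1005074617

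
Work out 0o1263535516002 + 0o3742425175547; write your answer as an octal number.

0o5226162713551

Add column by column in base 8, right to left:
  2+7 = 1 carry 1
  0+4+1 = 5
  0+5 = 5
  6+5 = 3 carry 1
  1+7+1 = 1 carry 1
  5+1+1 = 7
  5+5 = 2 carry 1
  3+2+1 = 6
  5+4 = 1 carry 1
  3+2+1 = 6
  6+4 = 2 carry 1
  2+7+1 = 2 carry 1
  1+3+1 = 5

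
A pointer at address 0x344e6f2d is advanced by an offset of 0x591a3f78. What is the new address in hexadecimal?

0x8d68aea5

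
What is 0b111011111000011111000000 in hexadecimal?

Group the bits into nibbles: 1110 1111 1000 0111 1100 0000 → ef87c0.

0xef87c0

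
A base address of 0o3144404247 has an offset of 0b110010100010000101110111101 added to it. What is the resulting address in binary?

0b11111111000110001010001100100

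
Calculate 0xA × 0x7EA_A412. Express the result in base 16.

Multiply each base-16 digit by 10, carrying:
  2×10 = 20 → write 4 carry 1
  1×10+1 = 11 → write B
  4×10 = 40 → write 8 carry 2
  A×10+2 = 102 → write 6 carry 6
  A×10+6 = 106 → write A carry 6
  E×10+6 = 146 → write 2 carry 9
  7×10+9 = 79 → write F carry 4
  remaining carry: 4

0x4F2A68B4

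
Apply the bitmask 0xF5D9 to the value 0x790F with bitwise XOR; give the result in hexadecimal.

XOR each hex digit independently (no carries):
  7^F=8, 9^5=C, 0^D=D, F^9=6

0x8CD6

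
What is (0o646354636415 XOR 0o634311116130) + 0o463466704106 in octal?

0o555534624633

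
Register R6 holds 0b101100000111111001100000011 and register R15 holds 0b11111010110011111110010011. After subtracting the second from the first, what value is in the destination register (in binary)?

0b1100110001011001101110000

Subtract column by column in base 2:
  1-1 → 0
  1-1 → 0
  0-0 → 0
  0-0 → 0
  0-1 → 1 (borrow)
  0-0-1 → 1 (borrow)
  0-0-1 → 1 (borrow)
  0-1-1 → 0 (borrow)
  1-1-1 → 1 (borrow)
  1-1-1 → 1 (borrow)
  0-1-1 → 0 (borrow)
  0-1-1 → 0 (borrow)
  1-1-1 → 1 (borrow)
  1-1-1 → 1 (borrow)
  1-0-1 → 0
  1-0 → 1
  1-1 → 0
  1-1 → 0
  0-0 → 0
  0-1 → 1 (borrow)
  0-0-1 → 1 (borrow)
  0-1-1 → 0 (borrow)
  0-1-1 → 0 (borrow)
  1-1-1 → 1 (borrow)
  1-1-1 → 1 (borrow)
  0-1-1 → 0 (borrow)
  1-0-1 → 0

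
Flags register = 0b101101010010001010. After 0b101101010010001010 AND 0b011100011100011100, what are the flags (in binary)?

0b001100010000001000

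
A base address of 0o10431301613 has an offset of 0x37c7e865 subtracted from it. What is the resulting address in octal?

0o1447315446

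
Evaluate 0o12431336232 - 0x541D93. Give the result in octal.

0x541D93 = 0o25016623 in octal.
Subtract column by column in base 8:
  2-3 → 7 (borrow)
  3-2-1 → 0
  2-6 → 4 (borrow)
  6-6-1 → 7 (borrow)
  3-1-1 → 1
  3-0 → 3
  1-5 → 4 (borrow)
  3-2-1 → 0
  4-0 → 4
  2-0 → 2
  1-0 → 1

0o12404317407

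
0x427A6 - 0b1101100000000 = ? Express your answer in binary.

0b1000000110010100110

0x427A6 = 0b1000010011110100110 in binary.
Subtract column by column in base 2:
  0-0 → 0
  1-0 → 1
  1-0 → 1
  0-0 → 0
  0-0 → 0
  1-0 → 1
  0-0 → 0
  1-0 → 1
  1-1 → 0
  1-1 → 0
  1-0 → 1
  0-1 → 1 (borrow)
  0-1-1 → 0 (borrow)
  1-0-1 → 0
  0-0 → 0
  0-0 → 0
  0-0 → 0
  0-0 → 0
  1-0 → 1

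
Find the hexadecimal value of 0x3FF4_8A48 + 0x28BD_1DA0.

0x68B1A7E8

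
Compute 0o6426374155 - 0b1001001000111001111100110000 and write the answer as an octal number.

0b1001001000111001111100110000 = 0o1110717460 in octal.
Subtract column by column in base 8:
  5-0 → 5
  5-6 → 7 (borrow)
  1-4-1 → 4 (borrow)
  4-7-1 → 4 (borrow)
  7-1-1 → 5
  3-7 → 4 (borrow)
  6-0-1 → 5
  2-1 → 1
  4-1 → 3
  6-1 → 5

0o5315454475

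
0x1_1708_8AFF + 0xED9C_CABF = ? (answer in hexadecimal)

Add column by column in base 16, right to left:
  F+F = E carry 1
  F+B+1 = B carry 1
  A+A+1 = 5 carry 1
  8+C+1 = 5 carry 1
  8+C+1 = 5 carry 1
  0+9+1 = A
  7+D = 4 carry 1
  1+E+1 = 0 carry 1
  1+0+1 = 2

0x204A555BE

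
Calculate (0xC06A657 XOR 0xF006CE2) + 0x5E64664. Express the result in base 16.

First 0xC06A657 XOR 0xF006CE2 = 0x306CAB5.
Add column by column in base 16, right to left:
  5+4 = 9
  B+6 = 1 carry 1
  A+6+1 = 1 carry 1
  C+4+1 = 1 carry 1
  6+6+1 = D
  0+E = E
  3+5 = 8

0x8ED1119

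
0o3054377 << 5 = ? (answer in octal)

5 bits is not a whole number of base-8 digits; in binary: 11000101100011111111 << 5 = 1100010110001111111100000.

0o142617740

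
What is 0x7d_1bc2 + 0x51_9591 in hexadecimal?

Add column by column in base 16, right to left:
  2+1 = 3
  c+9 = 5 carry 1
  b+5+1 = 1 carry 1
  1+9+1 = b
  d+1 = e
  7+5 = c

0xceb153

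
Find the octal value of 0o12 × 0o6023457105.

Multiply each base-8 digit by 10, carrying:
  5×10 = 50 → write 2 carry 6
  0×10+6 = 6 → write 6
  1×10 = 10 → write 2 carry 1
  7×10+1 = 71 → write 7 carry 8
  5×10+8 = 58 → write 2 carry 7
  4×10+7 = 47 → write 7 carry 5
  3×10+5 = 35 → write 3 carry 4
  2×10+4 = 24 → write 0 carry 3
  0×10+3 = 3 → write 3
  6×10 = 60 → write 4 carry 7
  remaining carry: 7

0o74303727262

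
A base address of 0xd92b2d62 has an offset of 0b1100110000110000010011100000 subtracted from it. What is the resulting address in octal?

0o31432024202

0xd92b2d62 = 0o33112626542 in octal.
0b1100110000110000010011100000 = 0o1460602340 in octal.
Subtract column by column in base 8:
  2-0 → 2
  4-4 → 0
  5-3 → 2
  6-2 → 4
  2-0 → 2
  6-6 → 0
  2-0 → 2
  1-6 → 3 (borrow)
  1-4-1 → 4 (borrow)
  3-1-1 → 1
  3-0 → 3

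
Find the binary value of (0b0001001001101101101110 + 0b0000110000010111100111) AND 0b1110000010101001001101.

Add column by column in base 2, right to left:
  0+1 = 1
  1+1 = 0 carry 1
  1+1+1 = 1 carry 1
  1+0+1 = 0 carry 1
  0+0+1 = 1
  1+1 = 0 carry 1
  1+1+1 = 1 carry 1
  0+1+1 = 0 carry 1
  1+1+1 = 1 carry 1
  1+0+1 = 0 carry 1
  0+1+1 = 0 carry 1
  1+0+1 = 0 carry 1
  1+0+1 = 0 carry 1
  0+0+1 = 1
  0+0 = 0
  1+0 = 1
  0+1 = 1
  0+1 = 1
  1+0 = 1
Sum = 0b1111010000101010101; now AND with 0b1110000010101001001101:
  0001111010000101010101
& 1110000010101001001101
= 0000000010000001000101

0b10000001000101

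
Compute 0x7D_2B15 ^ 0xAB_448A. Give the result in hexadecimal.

XOR each hex digit independently (no carries):
  7^A=D, D^B=6, 2^4=6, B^4=F, 1^8=9, 5^A=F

0xD66F9F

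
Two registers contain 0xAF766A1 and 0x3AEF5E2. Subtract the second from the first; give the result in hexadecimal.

Subtract column by column in base 16:
  1-2 → F (borrow)
  A-E-1 → B (borrow)
  6-5-1 → 0
  6-F → 7 (borrow)
  7-E-1 → 8 (borrow)
  F-A-1 → 4
  A-3 → 7

0x74870BF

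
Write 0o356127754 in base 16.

0x3b8afec

Each octal digit is 3 bits: 3=011 5=101 6=110 1=001 2=010 7=111 7=111 5=101 4=100.
Group the bits into nibbles: 0011 1011 1000 1010 1111 1110 1100 → 3b8afec.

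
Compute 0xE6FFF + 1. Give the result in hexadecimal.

The trailing 3 digits are F (max in base 16), so adding 1 cascades: they roll to 0 and the next digit up increments.

0xE7000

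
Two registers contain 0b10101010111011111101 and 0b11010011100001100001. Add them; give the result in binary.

Add column by column in base 2, right to left:
  1+1 = 0 carry 1
  0+0+1 = 1
  1+0 = 1
  1+0 = 1
  1+0 = 1
  1+1 = 0 carry 1
  1+1+1 = 1 carry 1
  1+0+1 = 0 carry 1
  0+0+1 = 1
  1+0 = 1
  1+0 = 1
  1+1 = 0 carry 1
  0+1+1 = 0 carry 1
  1+1+1 = 1 carry 1
  0+0+1 = 1
  1+0 = 1
  0+1 = 1
  1+0 = 1
  0+1 = 1
  1+1 = 0 carry 1
  final carry 1

0b101111110011101011110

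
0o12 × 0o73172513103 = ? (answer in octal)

Multiply each base-8 digit by 10, carrying:
  3×10 = 30 → write 6 carry 3
  0×10+3 = 3 → write 3
  1×10 = 10 → write 2 carry 1
  3×10+1 = 31 → write 7 carry 3
  1×10+3 = 13 → write 5 carry 1
  5×10+1 = 51 → write 3 carry 6
  2×10+6 = 26 → write 2 carry 3
  7×10+3 = 73 → write 1 carry 9
  1×10+9 = 19 → write 3 carry 2
  3×10+2 = 32 → write 0 carry 4
  7×10+4 = 74 → write 2 carry 9
  remaining carry: 11

0o1120312357236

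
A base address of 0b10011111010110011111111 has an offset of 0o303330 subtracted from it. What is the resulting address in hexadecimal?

0x4E2627

0b10011111010110011111111 = 0x4FACFF in hexadecimal.
0o303330 = 0x186D8 in hexadecimal.
Subtract column by column in base 16:
  F-8 → 7
  F-D → 2
  C-6 → 6
  A-8 → 2
  F-1 → E
  4-0 → 4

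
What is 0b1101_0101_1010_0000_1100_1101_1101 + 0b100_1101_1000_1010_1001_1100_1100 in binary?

0b10010001100101011011010101001

Add column by column in base 2, right to left:
  1+0 = 1
  0+0 = 0
  1+1 = 0 carry 1
  1+1+1 = 1 carry 1
  1+0+1 = 0 carry 1
  0+0+1 = 1
  1+1 = 0 carry 1
  1+1+1 = 1 carry 1
  0+1+1 = 0 carry 1
  0+0+1 = 1
  1+0 = 1
  1+1 = 0 carry 1
  0+0+1 = 1
  0+1 = 1
  0+0 = 0
  0+1 = 1
  0+0 = 0
  1+0 = 1
  0+0 = 0
  1+1 = 0 carry 1
  1+1+1 = 1 carry 1
  0+0+1 = 1
  1+1 = 0 carry 1
  0+1+1 = 0 carry 1
  1+0+1 = 0 carry 1
  0+0+1 = 1
  1+1 = 0 carry 1
  1+0+1 = 0 carry 1
  final carry 1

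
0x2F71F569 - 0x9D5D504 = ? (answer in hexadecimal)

Subtract column by column in base 16:
  9-4 → 5
  6-0 → 6
  5-5 → 0
  F-D → 2
  1-5 → C (borrow)
  7-D-1 → 9 (borrow)
  F-9-1 → 5
  2-0 → 2

0x259C2065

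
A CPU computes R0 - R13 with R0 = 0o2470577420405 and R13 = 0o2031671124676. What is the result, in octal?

0o436706273507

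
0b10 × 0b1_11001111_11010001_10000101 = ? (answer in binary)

0b11100111111010001100001010

Multiply each base-2 digit by 2, carrying:
  1×2 = 2 → write 0 carry 1
  0×2+1 = 1 → write 1
  1×2 = 2 → write 0 carry 1
  0×2+1 = 1 → write 1
  0×2 = 0 → write 0
  0×2 = 0 → write 0
  0×2 = 0 → write 0
  1×2 = 2 → write 0 carry 1
  1×2+1 = 3 → write 1 carry 1
  0×2+1 = 1 → write 1
  0×2 = 0 → write 0
  0×2 = 0 → write 0
  1×2 = 2 → write 0 carry 1
  0×2+1 = 1 → write 1
  1×2 = 2 → write 0 carry 1
  1×2+1 = 3 → write 1 carry 1
  1×2+1 = 3 → write 1 carry 1
  1×2+1 = 3 → write 1 carry 1
  1×2+1 = 3 → write 1 carry 1
  1×2+1 = 3 → write 1 carry 1
  0×2+1 = 1 → write 1
  0×2 = 0 → write 0
  1×2 = 2 → write 0 carry 1
  1×2+1 = 3 → write 1 carry 1
  1×2+1 = 3 → write 1 carry 1
  remaining carry: 1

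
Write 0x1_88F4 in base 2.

Expand each hex digit to 4 bits: 1=0001 8=1000 8=1000 F=1111 4=0100.

0b11000100011110100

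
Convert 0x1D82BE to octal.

Expand each hex digit to 4 bits: 1=0001 D=1101 8=1000 2=0010 B=1011 E=1110.
Group the bits in threes: 111 011 000 001 010 111 110 → 7301276.

0o7301276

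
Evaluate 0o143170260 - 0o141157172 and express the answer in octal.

0o2011066

Subtract column by column in base 8:
  0-2 → 6 (borrow)
  6-7-1 → 6 (borrow)
  2-1-1 → 0
  0-7 → 1 (borrow)
  7-5-1 → 1
  1-1 → 0
  3-1 → 2
  4-4 → 0
  1-1 → 0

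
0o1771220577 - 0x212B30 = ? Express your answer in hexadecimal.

0o1771220577 = 0xFE5217F in hexadecimal.
Subtract column by column in base 16:
  F-0 → F
  7-3 → 4
  1-B → 6 (borrow)
  2-2-1 → F (borrow)
  5-1-1 → 3
  E-2 → C
  F-0 → F

0xFC3F64F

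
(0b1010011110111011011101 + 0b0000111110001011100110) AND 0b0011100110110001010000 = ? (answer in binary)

0b11000100000001000000

Add column by column in base 2, right to left:
  1+0 = 1
  0+1 = 1
  1+1 = 0 carry 1
  1+0+1 = 0 carry 1
  1+0+1 = 0 carry 1
  0+1+1 = 0 carry 1
  1+1+1 = 1 carry 1
  1+1+1 = 1 carry 1
  0+0+1 = 1
  1+1 = 0 carry 1
  1+0+1 = 0 carry 1
  1+0+1 = 0 carry 1
  0+0+1 = 1
  1+1 = 0 carry 1
  1+1+1 = 1 carry 1
  1+1+1 = 1 carry 1
  1+1+1 = 1 carry 1
  0+1+1 = 0 carry 1
  0+0+1 = 1
  1+0 = 1
  0+0 = 0
  1+0 = 1
Sum = 0b1011011101000111000011; now AND with 0b0011100110110001010000:
  1011011101000111000011
& 0011100110110001010000
= 0011000100000001000000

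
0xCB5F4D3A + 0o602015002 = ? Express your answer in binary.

0b11010001011001110110011100111100

0xCB5F4D3A = 0b11001011010111110100110100111010 in binary.
0o602015002 = 0b110000010000001101000000010 in binary.
Add column by column in base 2, right to left:
  0+0 = 0
  1+1 = 0 carry 1
  0+0+1 = 1
  1+0 = 1
  1+0 = 1
  1+0 = 1
  0+0 = 0
  0+0 = 0
  1+0 = 1
  0+1 = 1
  1+0 = 1
  1+1 = 0 carry 1
  0+1+1 = 0 carry 1
  0+0+1 = 1
  1+0 = 1
  0+0 = 0
  1+0 = 1
  1+0 = 1
  1+0 = 1
  1+1 = 0 carry 1
  1+0+1 = 0 carry 1
  0+0+1 = 1
  1+0 = 1
  0+0 = 0
  1+0 = 1
  1+1 = 0 carry 1
  0+1+1 = 0 carry 1
  1+0+1 = 0 carry 1
  0+0+1 = 1
  0+0 = 0
  1+0 = 1
  1+0 = 1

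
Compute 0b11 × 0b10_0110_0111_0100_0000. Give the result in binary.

0b1110011010111000000

Multiply each base-2 digit by 3, carrying:
  0×3 = 0 → write 0
  0×3 = 0 → write 0
  0×3 = 0 → write 0
  0×3 = 0 → write 0
  0×3 = 0 → write 0
  0×3 = 0 → write 0
  1×3 = 3 → write 1 carry 1
  0×3+1 = 1 → write 1
  1×3 = 3 → write 1 carry 1
  1×3+1 = 4 → write 0 carry 2
  1×3+2 = 5 → write 1 carry 2
  0×3+2 = 2 → write 0 carry 1
  0×3+1 = 1 → write 1
  1×3 = 3 → write 1 carry 1
  1×3+1 = 4 → write 0 carry 2
  0×3+2 = 2 → write 0 carry 1
  0×3+1 = 1 → write 1
  1×3 = 3 → write 1 carry 1
  remaining carry: 1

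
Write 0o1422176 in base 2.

Each octal digit is 3 bits: 1=001 4=100 2=010 2=010 1=001 7=111 6=110.

0b1100010010001111110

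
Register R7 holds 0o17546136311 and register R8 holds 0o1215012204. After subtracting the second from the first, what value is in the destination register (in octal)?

Subtract column by column in base 8:
  1-4 → 5 (borrow)
  1-0-1 → 0
  3-2 → 1
  6-2 → 4
  3-1 → 2
  1-0 → 1
  6-5 → 1
  4-1 → 3
  5-2 → 3
  7-1 → 6
  1-0 → 1

0o16331124105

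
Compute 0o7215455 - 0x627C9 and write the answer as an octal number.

0o5571544

0x627C9 = 0o1423711 in octal.
Subtract column by column in base 8:
  5-1 → 4
  5-1 → 4
  4-7 → 5 (borrow)
  5-3-1 → 1
  1-2 → 7 (borrow)
  2-4-1 → 5 (borrow)
  7-1-1 → 5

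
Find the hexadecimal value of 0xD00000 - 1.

0xCFFFFF

The trailing 5 digits are 0, so subtracting 1 borrows through: they become F and the next digit up decrements.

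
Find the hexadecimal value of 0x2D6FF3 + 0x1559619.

Add column by column in base 16, right to left:
  3+9 = C
  F+1 = 0 carry 1
  F+6+1 = 6 carry 1
  6+9+1 = 0 carry 1
  D+5+1 = 3 carry 1
  2+5+1 = 8
  0+1 = 1

0x183060C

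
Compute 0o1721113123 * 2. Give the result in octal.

0o3642226246

Multiply each base-8 digit by 2, carrying:
  3×2 = 6 → write 6
  2×2 = 4 → write 4
  1×2 = 2 → write 2
  3×2 = 6 → write 6
  1×2 = 2 → write 2
  1×2 = 2 → write 2
  1×2 = 2 → write 2
  2×2 = 4 → write 4
  7×2 = 14 → write 6 carry 1
  1×2+1 = 3 → write 3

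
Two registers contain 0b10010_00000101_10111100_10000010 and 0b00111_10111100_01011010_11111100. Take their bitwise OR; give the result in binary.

0b10111101111011111111011111110

OR bit by bit (1 where either bit is 1):
  10010000001011011110010000010
| 00111101111000101101011111100
= 10111101111011111111011111110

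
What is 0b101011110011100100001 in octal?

Group the bits in threes: 101 011 110 011 100 100 001 → 5363441.

0o5363441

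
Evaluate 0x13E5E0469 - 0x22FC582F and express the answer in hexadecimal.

0x11B61AC3A

Subtract column by column in base 16:
  9-F → A (borrow)
  6-2-1 → 3
  4-8 → C (borrow)
  0-5-1 → A (borrow)
  E-C-1 → 1
  5-F → 6 (borrow)
  E-2-1 → B
  3-2 → 1
  1-0 → 1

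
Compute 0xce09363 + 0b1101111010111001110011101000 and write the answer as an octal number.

0xce09363 = 0o1470111543 in octal.
0b1101111010111001110011101000 = 0o1572716350 in octal.
Add column by column in base 8, right to left:
  3+0 = 3
  4+5 = 1 carry 1
  5+3+1 = 1 carry 1
  1+6+1 = 0 carry 1
  1+1+1 = 3
  1+7 = 0 carry 1
  0+2+1 = 3
  7+7 = 6 carry 1
  4+5+1 = 2 carry 1
  1+1+1 = 3

0o3263030113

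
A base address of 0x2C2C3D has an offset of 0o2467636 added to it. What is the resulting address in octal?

0x2C2C3D = 0o13026075 in octal.
Add column by column in base 8, right to left:
  5+6 = 3 carry 1
  7+3+1 = 3 carry 1
  0+6+1 = 7
  6+7 = 5 carry 1
  2+6+1 = 1 carry 1
  0+4+1 = 5
  3+2 = 5
  1+0 = 1

0o15515733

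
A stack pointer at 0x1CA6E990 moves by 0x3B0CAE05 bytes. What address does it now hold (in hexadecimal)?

Add column by column in base 16, right to left:
  0+5 = 5
  9+0 = 9
  9+E = 7 carry 1
  E+A+1 = 9 carry 1
  6+C+1 = 3 carry 1
  A+0+1 = B
  C+B = 7 carry 1
  1+3+1 = 5

0x57B39795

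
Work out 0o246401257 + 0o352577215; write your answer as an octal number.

0o621200474

Add column by column in base 8, right to left:
  7+5 = 4 carry 1
  5+1+1 = 7
  2+2 = 4
  1+7 = 0 carry 1
  0+7+1 = 0 carry 1
  4+5+1 = 2 carry 1
  6+2+1 = 1 carry 1
  4+5+1 = 2 carry 1
  2+3+1 = 6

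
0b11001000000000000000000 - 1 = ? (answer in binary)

0b11000111111111111111111

The trailing 18 digits are 0, so subtracting 1 borrows through: they become 1 and the next digit up decrements.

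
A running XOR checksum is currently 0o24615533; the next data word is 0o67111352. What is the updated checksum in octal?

0o43704661

XOR each oct digit independently (no carries):
  2^6=4, 4^7=3, 6^1=7, 1^1=0, 5^1=4, 5^3=6, 3^5=6, 3^2=1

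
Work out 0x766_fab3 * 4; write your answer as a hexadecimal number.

Multiply each base-16 digit by 4, carrying:
  3×4 = 12 → write c
  b×4 = 44 → write c carry 2
  a×4+2 = 42 → write a carry 2
  f×4+2 = 62 → write e carry 3
  6×4+3 = 27 → write b carry 1
  6×4+1 = 25 → write 9 carry 1
  7×4+1 = 29 → write d carry 1
  remaining carry: 1

0x1d9beacc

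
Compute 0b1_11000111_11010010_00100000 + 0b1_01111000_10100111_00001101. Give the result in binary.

Add column by column in base 2, right to left:
  0+1 = 1
  0+0 = 0
  0+1 = 1
  0+1 = 1
  0+0 = 0
  1+0 = 1
  0+0 = 0
  0+0 = 0
  0+1 = 1
  1+1 = 0 carry 1
  0+1+1 = 0 carry 1
  0+0+1 = 1
  1+0 = 1
  0+1 = 1
  1+0 = 1
  1+1 = 0 carry 1
  1+0+1 = 0 carry 1
  1+0+1 = 0 carry 1
  1+0+1 = 0 carry 1
  0+1+1 = 0 carry 1
  0+1+1 = 0 carry 1
  0+1+1 = 0 carry 1
  1+1+1 = 1 carry 1
  1+0+1 = 0 carry 1
  1+1+1 = 1 carry 1
  final carry 1

0b11010000000111100100101101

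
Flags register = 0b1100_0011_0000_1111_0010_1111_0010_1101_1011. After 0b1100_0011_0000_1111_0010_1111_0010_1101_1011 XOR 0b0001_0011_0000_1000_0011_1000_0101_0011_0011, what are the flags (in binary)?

XOR bit by bit (1 where the bits differ):
  110000110000111100101111001011011011
^ 000100110000100000111000010100110011
= 110100000000011100010111011111101000

0b110100000000011100010111011111101000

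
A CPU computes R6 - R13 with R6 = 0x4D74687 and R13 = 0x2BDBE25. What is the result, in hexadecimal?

Subtract column by column in base 16:
  7-5 → 2
  8-2 → 6
  6-E → 8 (borrow)
  4-B-1 → 8 (borrow)
  7-D-1 → 9 (borrow)
  D-B-1 → 1
  4-2 → 2

0x2198862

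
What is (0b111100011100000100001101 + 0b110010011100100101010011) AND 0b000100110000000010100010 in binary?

Add column by column in base 2, right to left:
  1+1 = 0 carry 1
  0+1+1 = 0 carry 1
  1+0+1 = 0 carry 1
  1+0+1 = 0 carry 1
  0+1+1 = 0 carry 1
  0+0+1 = 1
  0+1 = 1
  0+0 = 0
  1+1 = 0 carry 1
  0+0+1 = 1
  0+0 = 0
  0+1 = 1
  0+0 = 0
  0+0 = 0
  1+1 = 0 carry 1
  1+1+1 = 1 carry 1
  1+1+1 = 1 carry 1
  0+0+1 = 1
  0+0 = 0
  0+1 = 1
  1+0 = 1
  1+0 = 1
  1+1 = 0 carry 1
  1+1+1 = 1 carry 1
  final carry 1
Sum = 0b1101110111000101001100000; now AND with 0b000100110000000010100010:
  1101110111000101001100000
& 0000100110000000010100010
= 0000100110000000000100000

0b100110000000000100000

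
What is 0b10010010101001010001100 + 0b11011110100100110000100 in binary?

Add column by column in base 2, right to left:
  0+0 = 0
  0+0 = 0
  1+1 = 0 carry 1
  1+0+1 = 0 carry 1
  0+0+1 = 1
  0+0 = 0
  0+0 = 0
  1+1 = 0 carry 1
  0+1+1 = 0 carry 1
  1+0+1 = 0 carry 1
  0+0+1 = 1
  0+1 = 1
  1+0 = 1
  0+0 = 0
  1+1 = 0 carry 1
  0+0+1 = 1
  1+1 = 0 carry 1
  0+1+1 = 0 carry 1
  0+1+1 = 0 carry 1
  1+1+1 = 1 carry 1
  0+0+1 = 1
  0+1 = 1
  1+1 = 0 carry 1
  final carry 1

0b101110001001110000010000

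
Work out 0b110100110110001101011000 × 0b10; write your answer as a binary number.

0b1101001101100011010110000

Multiply each base-2 digit by 2, carrying:
  0×2 = 0 → write 0
  0×2 = 0 → write 0
  0×2 = 0 → write 0
  1×2 = 2 → write 0 carry 1
  1×2+1 = 3 → write 1 carry 1
  0×2+1 = 1 → write 1
  1×2 = 2 → write 0 carry 1
  0×2+1 = 1 → write 1
  1×2 = 2 → write 0 carry 1
  1×2+1 = 3 → write 1 carry 1
  0×2+1 = 1 → write 1
  0×2 = 0 → write 0
  0×2 = 0 → write 0
  1×2 = 2 → write 0 carry 1
  1×2+1 = 3 → write 1 carry 1
  0×2+1 = 1 → write 1
  1×2 = 2 → write 0 carry 1
  1×2+1 = 3 → write 1 carry 1
  0×2+1 = 1 → write 1
  0×2 = 0 → write 0
  1×2 = 2 → write 0 carry 1
  0×2+1 = 1 → write 1
  1×2 = 2 → write 0 carry 1
  1×2+1 = 3 → write 1 carry 1
  remaining carry: 1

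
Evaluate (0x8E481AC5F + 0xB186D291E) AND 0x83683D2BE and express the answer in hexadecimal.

0x3482D03C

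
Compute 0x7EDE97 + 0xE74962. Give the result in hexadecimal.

Add column by column in base 16, right to left:
  7+2 = 9
  9+6 = F
  E+9 = 7 carry 1
  D+4+1 = 2 carry 1
  E+7+1 = 6 carry 1
  7+E+1 = 6 carry 1
  final carry 1

0x16627F9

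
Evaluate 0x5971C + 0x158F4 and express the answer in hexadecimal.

0x6F010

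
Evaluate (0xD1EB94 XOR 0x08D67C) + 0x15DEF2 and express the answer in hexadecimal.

0xEF1CDA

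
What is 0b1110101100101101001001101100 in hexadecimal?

Group the bits into nibbles: 1110 1011 0010 1101 0010 0110 1100 → eb2d26c.

0xeb2d26c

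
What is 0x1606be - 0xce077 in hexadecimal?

Subtract column by column in base 16:
  e-7 → 7
  b-7 → 4
  6-0 → 6
  0-e → 2 (borrow)
  6-c-1 → 9 (borrow)
  1-0-1 → 0

0x92647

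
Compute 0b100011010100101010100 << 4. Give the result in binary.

Left shift by 4: append 4 zero bits.

0b1000110101001010101000000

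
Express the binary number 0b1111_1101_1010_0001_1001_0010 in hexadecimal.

0xFDA192

Group the bits into nibbles: 1111 1101 1010 0001 1001 0010 → FDA192.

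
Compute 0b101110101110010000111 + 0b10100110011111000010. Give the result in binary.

Add column by column in base 2, right to left:
  1+0 = 1
  1+1 = 0 carry 1
  1+0+1 = 0 carry 1
  0+0+1 = 1
  0+0 = 0
  0+0 = 0
  0+1 = 1
  1+1 = 0 carry 1
  0+1+1 = 0 carry 1
  0+1+1 = 0 carry 1
  1+1+1 = 1 carry 1
  1+0+1 = 0 carry 1
  1+0+1 = 0 carry 1
  0+1+1 = 0 carry 1
  1+1+1 = 1 carry 1
  0+0+1 = 1
  1+0 = 1
  1+1 = 0 carry 1
  1+0+1 = 0 carry 1
  0+1+1 = 0 carry 1
  1+0+1 = 0 carry 1
  final carry 1

0b1000011100010001001001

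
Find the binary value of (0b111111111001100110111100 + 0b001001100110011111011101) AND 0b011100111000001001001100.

0b1000100000000000001000

Add column by column in base 2, right to left:
  0+1 = 1
  0+0 = 0
  1+1 = 0 carry 1
  1+1+1 = 1 carry 1
  1+1+1 = 1 carry 1
  1+0+1 = 0 carry 1
  0+1+1 = 0 carry 1
  1+1+1 = 1 carry 1
  1+1+1 = 1 carry 1
  0+1+1 = 0 carry 1
  0+1+1 = 0 carry 1
  1+0+1 = 0 carry 1
  1+0+1 = 0 carry 1
  0+1+1 = 0 carry 1
  0+1+1 = 0 carry 1
  1+0+1 = 0 carry 1
  1+0+1 = 0 carry 1
  1+1+1 = 1 carry 1
  1+1+1 = 1 carry 1
  1+0+1 = 0 carry 1
  1+0+1 = 0 carry 1
  1+1+1 = 1 carry 1
  1+0+1 = 0 carry 1
  1+0+1 = 0 carry 1
  final carry 1
Sum = 0b1001001100000000110011001; now AND with 0b011100111000001001001100:
  1001001100000000110011001
& 0011100111000001001001100
= 0001000100000000000001000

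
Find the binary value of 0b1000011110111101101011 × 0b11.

0b11001011100111001000001

Multiply each base-2 digit by 3, carrying:
  1×3 = 3 → write 1 carry 1
  1×3+1 = 4 → write 0 carry 2
  0×3+2 = 2 → write 0 carry 1
  1×3+1 = 4 → write 0 carry 2
  0×3+2 = 2 → write 0 carry 1
  1×3+1 = 4 → write 0 carry 2
  1×3+2 = 5 → write 1 carry 2
  0×3+2 = 2 → write 0 carry 1
  1×3+1 = 4 → write 0 carry 2
  1×3+2 = 5 → write 1 carry 2
  1×3+2 = 5 → write 1 carry 2
  1×3+2 = 5 → write 1 carry 2
  0×3+2 = 2 → write 0 carry 1
  1×3+1 = 4 → write 0 carry 2
  1×3+2 = 5 → write 1 carry 2
  1×3+2 = 5 → write 1 carry 2
  1×3+2 = 5 → write 1 carry 2
  0×3+2 = 2 → write 0 carry 1
  0×3+1 = 1 → write 1
  0×3 = 0 → write 0
  0×3 = 0 → write 0
  1×3 = 3 → write 1 carry 1
  remaining carry: 1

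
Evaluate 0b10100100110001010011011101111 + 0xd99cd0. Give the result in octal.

0b10100100110001010011011101111 = 0o2446123357 in octal.
0xd99cd0 = 0o66316320 in octal.
Add column by column in base 8, right to left:
  7+0 = 7
  5+2 = 7
  3+3 = 6
  3+6 = 1 carry 1
  2+1+1 = 4
  1+3 = 4
  6+6 = 4 carry 1
  4+6+1 = 3 carry 1
  4+0+1 = 5
  2+0 = 2

0o2534441677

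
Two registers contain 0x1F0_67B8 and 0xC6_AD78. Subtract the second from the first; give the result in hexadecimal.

0x129BA40

Subtract column by column in base 16:
  8-8 → 0
  B-7 → 4
  7-D → A (borrow)
  6-A-1 → B (borrow)
  0-6-1 → 9 (borrow)
  F-C-1 → 2
  1-0 → 1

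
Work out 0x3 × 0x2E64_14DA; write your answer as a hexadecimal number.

0x8B2C3E8E

Multiply each base-16 digit by 3, carrying:
  A×3 = 30 → write E carry 1
  D×3+1 = 40 → write 8 carry 2
  4×3+2 = 14 → write E
  1×3 = 3 → write 3
  4×3 = 12 → write C
  6×3 = 18 → write 2 carry 1
  E×3+1 = 43 → write B carry 2
  2×3+2 = 8 → write 8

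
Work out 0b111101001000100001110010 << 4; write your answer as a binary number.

Left shift by 4: append 4 zero bits.

0b1111010010001000011100100000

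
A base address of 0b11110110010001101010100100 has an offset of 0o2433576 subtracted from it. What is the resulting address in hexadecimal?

0x3cee326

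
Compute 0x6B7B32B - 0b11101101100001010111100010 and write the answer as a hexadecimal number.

0b11101101100001010111100010 = 0x3B615E2 in hexadecimal.
Subtract column by column in base 16:
  B-2 → 9
  2-E → 4 (borrow)
  3-5-1 → D (borrow)
  B-1-1 → 9
  7-6 → 1
  B-B → 0
  6-3 → 3

0x3019D49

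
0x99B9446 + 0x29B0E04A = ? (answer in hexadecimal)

Add column by column in base 16, right to left:
  6+A = 0 carry 1
  4+4+1 = 9
  4+0 = 4
  9+E = 7 carry 1
  B+0+1 = C
  9+B = 4 carry 1
  9+9+1 = 3 carry 1
  0+2+1 = 3

0x334C7490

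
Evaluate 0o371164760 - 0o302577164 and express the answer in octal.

Subtract column by column in base 8:
  0-4 → 4 (borrow)
  6-6-1 → 7 (borrow)
  7-1-1 → 5
  4-7 → 5 (borrow)
  6-7-1 → 6 (borrow)
  1-5-1 → 3 (borrow)
  1-2-1 → 6 (borrow)
  7-0-1 → 6
  3-3 → 0

0o66365574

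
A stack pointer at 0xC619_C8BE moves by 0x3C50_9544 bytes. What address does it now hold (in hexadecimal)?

0x1026A5E02

Add column by column in base 16, right to left:
  E+4 = 2 carry 1
  B+4+1 = 0 carry 1
  8+5+1 = E
  C+9 = 5 carry 1
  9+0+1 = A
  1+5 = 6
  6+C = 2 carry 1
  C+3+1 = 0 carry 1
  final carry 1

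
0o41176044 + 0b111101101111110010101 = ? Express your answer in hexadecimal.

0xa3dbb9

0o41176044 = 0x84fc24 in hexadecimal.
0b111101101111110010101 = 0x1edf95 in hexadecimal.
Add column by column in base 16, right to left:
  4+5 = 9
  2+9 = b
  c+f = b carry 1
  f+d+1 = d carry 1
  4+e+1 = 3 carry 1
  8+1+1 = a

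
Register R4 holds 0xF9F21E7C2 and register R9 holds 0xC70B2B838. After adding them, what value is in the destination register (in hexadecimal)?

0x1C0FD49FFA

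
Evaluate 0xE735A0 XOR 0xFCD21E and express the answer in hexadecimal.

XOR each hex digit independently (no carries):
  E^F=1, 7^C=B, 3^D=E, 5^2=7, A^1=B, 0^E=E

0x1BE7BE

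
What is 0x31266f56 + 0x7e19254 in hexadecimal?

Add column by column in base 16, right to left:
  6+4 = a
  5+5 = a
  f+2 = 1 carry 1
  6+9+1 = 0 carry 1
  6+1+1 = 8
  2+e = 0 carry 1
  1+7+1 = 9
  3+0 = 3

0x390801aa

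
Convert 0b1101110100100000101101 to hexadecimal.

0x37482d

Group the bits into nibbles: 0011 0111 0100 1000 0010 1101 → 37482d.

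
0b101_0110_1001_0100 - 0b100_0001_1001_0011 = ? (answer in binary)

0b1010100000001

Subtract column by column in base 2:
  0-1 → 1 (borrow)
  0-1-1 → 0 (borrow)
  1-0-1 → 0
  0-0 → 0
  1-1 → 0
  0-0 → 0
  0-0 → 0
  1-1 → 0
  0-1 → 1 (borrow)
  1-0-1 → 0
  1-0 → 1
  0-0 → 0
  1-0 → 1
  0-0 → 0
  1-1 → 0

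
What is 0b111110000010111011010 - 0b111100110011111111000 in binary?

Subtract column by column in base 2:
  0-0 → 0
  1-0 → 1
  0-0 → 0
  1-1 → 0
  1-1 → 0
  0-1 → 1 (borrow)
  1-1-1 → 1 (borrow)
  1-1-1 → 1 (borrow)
  1-1-1 → 1 (borrow)
  0-1-1 → 0 (borrow)
  1-1-1 → 1 (borrow)
  0-0-1 → 1 (borrow)
  0-0-1 → 1 (borrow)
  0-1-1 → 0 (borrow)
  0-1-1 → 0 (borrow)
  0-0-1 → 1 (borrow)
  1-0-1 → 0
  1-1 → 0
  1-1 → 0
  1-1 → 0
  1-1 → 0

0b1001110111100010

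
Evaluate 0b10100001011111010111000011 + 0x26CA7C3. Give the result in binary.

0b100111100101001110110000110

0x26CA7C3 = 0b10011011001010011111000011 in binary.
Add column by column in base 2, right to left:
  1+1 = 0 carry 1
  1+1+1 = 1 carry 1
  0+0+1 = 1
  0+0 = 0
  0+0 = 0
  0+0 = 0
  1+1 = 0 carry 1
  1+1+1 = 1 carry 1
  1+1+1 = 1 carry 1
  0+1+1 = 0 carry 1
  1+1+1 = 1 carry 1
  0+0+1 = 1
  1+0 = 1
  1+1 = 0 carry 1
  1+0+1 = 0 carry 1
  1+1+1 = 1 carry 1
  1+0+1 = 0 carry 1
  0+0+1 = 1
  1+1 = 0 carry 1
  0+1+1 = 0 carry 1
  0+0+1 = 1
  0+1 = 1
  0+1 = 1
  1+0 = 1
  0+0 = 0
  1+1 = 0 carry 1
  final carry 1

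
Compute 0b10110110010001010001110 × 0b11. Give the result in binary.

0b1000100010110011110101010

Multiply each base-2 digit by 3, carrying:
  0×3 = 0 → write 0
  1×3 = 3 → write 1 carry 1
  1×3+1 = 4 → write 0 carry 2
  1×3+2 = 5 → write 1 carry 2
  0×3+2 = 2 → write 0 carry 1
  0×3+1 = 1 → write 1
  0×3 = 0 → write 0
  1×3 = 3 → write 1 carry 1
  0×3+1 = 1 → write 1
  1×3 = 3 → write 1 carry 1
  0×3+1 = 1 → write 1
  0×3 = 0 → write 0
  0×3 = 0 → write 0
  1×3 = 3 → write 1 carry 1
  0×3+1 = 1 → write 1
  0×3 = 0 → write 0
  1×3 = 3 → write 1 carry 1
  1×3+1 = 4 → write 0 carry 2
  0×3+2 = 2 → write 0 carry 1
  1×3+1 = 4 → write 0 carry 2
  1×3+2 = 5 → write 1 carry 2
  0×3+2 = 2 → write 0 carry 1
  1×3+1 = 4 → write 0 carry 2
  remaining carry: 10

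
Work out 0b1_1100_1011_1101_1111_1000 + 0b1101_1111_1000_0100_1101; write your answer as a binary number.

Add column by column in base 2, right to left:
  0+1 = 1
  0+0 = 0
  0+1 = 1
  1+1 = 0 carry 1
  1+0+1 = 0 carry 1
  1+0+1 = 0 carry 1
  1+1+1 = 1 carry 1
  1+0+1 = 0 carry 1
  1+0+1 = 0 carry 1
  0+0+1 = 1
  1+0 = 1
  1+1 = 0 carry 1
  1+1+1 = 1 carry 1
  1+1+1 = 1 carry 1
  0+1+1 = 0 carry 1
  1+1+1 = 1 carry 1
  0+1+1 = 0 carry 1
  0+0+1 = 1
  1+1 = 0 carry 1
  1+1+1 = 1 carry 1
  1+0+1 = 0 carry 1
  final carry 1

0b1010101011011001000101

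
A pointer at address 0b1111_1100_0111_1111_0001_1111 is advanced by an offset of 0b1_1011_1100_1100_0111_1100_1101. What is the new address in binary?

0b10101110010100011011101100

Add column by column in base 2, right to left:
  1+1 = 0 carry 1
  1+0+1 = 0 carry 1
  1+1+1 = 1 carry 1
  1+1+1 = 1 carry 1
  1+0+1 = 0 carry 1
  0+0+1 = 1
  0+1 = 1
  0+1 = 1
  1+1 = 0 carry 1
  1+1+1 = 1 carry 1
  1+1+1 = 1 carry 1
  1+0+1 = 0 carry 1
  1+0+1 = 0 carry 1
  1+0+1 = 0 carry 1
  1+1+1 = 1 carry 1
  0+1+1 = 0 carry 1
  0+0+1 = 1
  0+0 = 0
  1+1 = 0 carry 1
  1+1+1 = 1 carry 1
  1+1+1 = 1 carry 1
  1+1+1 = 1 carry 1
  1+0+1 = 0 carry 1
  1+1+1 = 1 carry 1
  0+1+1 = 0 carry 1
  final carry 1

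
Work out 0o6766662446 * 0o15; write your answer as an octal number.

Multiply each base-8 digit by 13, carrying:
  6×13 = 78 → write 6 carry 9
  4×13+9 = 61 → write 5 carry 7
  4×13+7 = 59 → write 3 carry 7
  2×13+7 = 33 → write 1 carry 4
  6×13+4 = 82 → write 2 carry 10
  6×13+10 = 88 → write 0 carry 11
  6×13+11 = 89 → write 1 carry 11
  6×13+11 = 89 → write 1 carry 11
  7×13+11 = 102 → write 6 carry 12
  6×13+12 = 90 → write 2 carry 11
  remaining carry: 13

0o132611021356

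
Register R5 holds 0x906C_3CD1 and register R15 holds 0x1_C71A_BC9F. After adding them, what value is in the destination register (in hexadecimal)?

Add column by column in base 16, right to left:
  1+F = 0 carry 1
  D+9+1 = 7 carry 1
  C+C+1 = 9 carry 1
  3+B+1 = F
  C+A = 6 carry 1
  6+1+1 = 8
  0+7 = 7
  9+C = 5 carry 1
  0+1+1 = 2

0x25786F970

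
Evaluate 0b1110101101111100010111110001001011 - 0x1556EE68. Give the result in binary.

0b1110011000100110101000110111100011

0x1556EE68 = 0b10101010101101110111001101000 in binary.
Subtract column by column in base 2:
  1-0 → 1
  1-0 → 1
  0-0 → 0
  1-1 → 0
  0-0 → 0
  0-1 → 1 (borrow)
  1-1-1 → 1 (borrow)
  0-0-1 → 1 (borrow)
  0-0-1 → 1 (borrow)
  0-1-1 → 0 (borrow)
  1-1-1 → 1 (borrow)
  1-1-1 → 1 (borrow)
  1-0-1 → 0
  1-1 → 0
  1-1 → 0
  0-1 → 1 (borrow)
  1-0-1 → 0
  0-1 → 1 (borrow)
  0-1-1 → 0 (borrow)
  0-0-1 → 1 (borrow)
  1-1-1 → 1 (borrow)
  1-0-1 → 0
  1-1 → 0
  1-0 → 1
  1-1 → 0
  0-0 → 0
  1-1 → 0
  1-0 → 1
  0-1 → 1 (borrow)
  1-0-1 → 0
  0-0 → 0
  1-0 → 1
  1-0 → 1
  1-0 → 1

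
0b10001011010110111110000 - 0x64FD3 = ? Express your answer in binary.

0x64FD3 = 0b1100100111111010011 in binary.
Subtract column by column in base 2:
  0-1 → 1 (borrow)
  0-1-1 → 0 (borrow)
  0-0-1 → 1 (borrow)
  0-0-1 → 1 (borrow)
  1-1-1 → 1 (borrow)
  1-0-1 → 0
  1-1 → 0
  1-1 → 0
  1-1 → 0
  0-1 → 1 (borrow)
  1-1-1 → 1 (borrow)
  1-1-1 → 1 (borrow)
  0-0-1 → 1 (borrow)
  1-0-1 → 0
  0-1 → 1 (borrow)
  1-0-1 → 0
  1-0 → 1
  0-1 → 1 (borrow)
  1-1-1 → 1 (borrow)
  0-0-1 → 1 (borrow)
  0-0-1 → 1 (borrow)
  0-0-1 → 1 (borrow)
  1-0-1 → 0

0b1111110101111000011101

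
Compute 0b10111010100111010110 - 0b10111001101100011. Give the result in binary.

Subtract column by column in base 2:
  0-1 → 1 (borrow)
  1-1-1 → 1 (borrow)
  1-0-1 → 0
  0-0 → 0
  1-0 → 1
  0-1 → 1 (borrow)
  1-1-1 → 1 (borrow)
  1-0-1 → 0
  1-1 → 0
  0-1 → 1 (borrow)
  0-0-1 → 1 (borrow)
  1-0-1 → 0
  0-1 → 1 (borrow)
  1-1-1 → 1 (borrow)
  0-1-1 → 0 (borrow)
  1-0-1 → 0
  1-1 → 0
  1-0 → 1
  0-0 → 0
  1-0 → 1

0b10100011011001110011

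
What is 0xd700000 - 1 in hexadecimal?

0xd6fffff

The trailing 5 digits are 0, so subtracting 1 borrows through: they become F and the next digit up decrements.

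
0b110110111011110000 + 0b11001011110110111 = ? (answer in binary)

0b1010000011010100111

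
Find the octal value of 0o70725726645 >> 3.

Shifting right by 3 bits = 1 oct digit: drop the last 1.

0o7072572664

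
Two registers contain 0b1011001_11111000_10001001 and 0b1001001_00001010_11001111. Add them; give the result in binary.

Add column by column in base 2, right to left:
  1+1 = 0 carry 1
  0+1+1 = 0 carry 1
  0+1+1 = 0 carry 1
  1+1+1 = 1 carry 1
  0+0+1 = 1
  0+0 = 0
  0+1 = 1
  1+1 = 0 carry 1
  0+0+1 = 1
  0+1 = 1
  0+0 = 0
  1+1 = 0 carry 1
  1+0+1 = 0 carry 1
  1+0+1 = 0 carry 1
  1+0+1 = 0 carry 1
  1+0+1 = 0 carry 1
  1+1+1 = 1 carry 1
  0+0+1 = 1
  0+0 = 0
  1+1 = 0 carry 1
  1+0+1 = 0 carry 1
  0+0+1 = 1
  1+1 = 0 carry 1
  final carry 1

0b101000110000001101011000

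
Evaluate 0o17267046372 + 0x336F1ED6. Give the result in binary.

0b10101110010010110110101111010000

0o17267046372 = 0b1111010110111000100110011111010 in binary.
0x336F1ED6 = 0b110011011011110001111011010110 in binary.
Add column by column in base 2, right to left:
  0+0 = 0
  1+1 = 0 carry 1
  0+1+1 = 0 carry 1
  1+0+1 = 0 carry 1
  1+1+1 = 1 carry 1
  1+0+1 = 0 carry 1
  1+1+1 = 1 carry 1
  1+1+1 = 1 carry 1
  0+0+1 = 1
  0+1 = 1
  1+1 = 0 carry 1
  1+1+1 = 1 carry 1
  0+1+1 = 0 carry 1
  0+0+1 = 1
  1+0 = 1
  0+0 = 0
  0+1 = 1
  0+1 = 1
  1+1 = 0 carry 1
  1+1+1 = 1 carry 1
  1+0+1 = 0 carry 1
  0+1+1 = 0 carry 1
  1+1+1 = 1 carry 1
  1+0+1 = 0 carry 1
  0+1+1 = 0 carry 1
  1+1+1 = 1 carry 1
  0+0+1 = 1
  1+0 = 1
  1+1 = 0 carry 1
  1+1+1 = 1 carry 1
  1+0+1 = 0 carry 1
  final carry 1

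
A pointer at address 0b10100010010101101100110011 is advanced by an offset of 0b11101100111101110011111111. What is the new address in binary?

Add column by column in base 2, right to left:
  1+1 = 0 carry 1
  1+1+1 = 1 carry 1
  0+1+1 = 0 carry 1
  0+1+1 = 0 carry 1
  1+1+1 = 1 carry 1
  1+1+1 = 1 carry 1
  0+1+1 = 0 carry 1
  0+1+1 = 0 carry 1
  1+0+1 = 0 carry 1
  1+0+1 = 0 carry 1
  0+1+1 = 0 carry 1
  1+1+1 = 1 carry 1
  1+1+1 = 1 carry 1
  0+0+1 = 1
  1+1 = 0 carry 1
  0+1+1 = 0 carry 1
  1+1+1 = 1 carry 1
  0+1+1 = 0 carry 1
  0+0+1 = 1
  1+0 = 1
  0+1 = 1
  0+1 = 1
  0+0 = 0
  1+1 = 0 carry 1
  0+1+1 = 0 carry 1
  1+1+1 = 1 carry 1
  final carry 1

0b110001111010011100000110010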